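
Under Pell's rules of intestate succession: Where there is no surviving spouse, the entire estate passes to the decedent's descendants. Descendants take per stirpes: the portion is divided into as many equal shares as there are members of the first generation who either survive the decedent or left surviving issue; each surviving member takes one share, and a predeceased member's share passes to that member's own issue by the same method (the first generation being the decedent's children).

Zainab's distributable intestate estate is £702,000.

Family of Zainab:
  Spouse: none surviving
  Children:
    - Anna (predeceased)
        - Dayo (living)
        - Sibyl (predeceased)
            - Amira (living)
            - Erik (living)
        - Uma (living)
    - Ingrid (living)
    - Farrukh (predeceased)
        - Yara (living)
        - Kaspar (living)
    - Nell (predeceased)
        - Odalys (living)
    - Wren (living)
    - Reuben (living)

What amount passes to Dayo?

The entire £702,000 passes to the descendants.
That amount (£702,000) is divided into 6 shares of £117,000: Ingrid, Wren, and Reuben each take £117,000; Anna's £117,000 share passes to Anna's issue; Farrukh's £117,000 share passes to Farrukh's issue; Nell's £117,000 share passes to Nell's issue.
Anna's share (£117,000) is divided into 3 shares of £39,000: Dayo and Uma each take £39,000; Sibyl's £39,000 share passes to Sibyl's issue.
Sibyl's share (£39,000) is divided into 2 shares of £19,500: Amira and Erik each take £19,500.
Farrukh's share (£117,000) is divided into 2 shares of £58,500: Yara and Kaspar each take £58,500.
Nell's share (£117,000) passes entirely to Odalys.

Dayo receives £39,000.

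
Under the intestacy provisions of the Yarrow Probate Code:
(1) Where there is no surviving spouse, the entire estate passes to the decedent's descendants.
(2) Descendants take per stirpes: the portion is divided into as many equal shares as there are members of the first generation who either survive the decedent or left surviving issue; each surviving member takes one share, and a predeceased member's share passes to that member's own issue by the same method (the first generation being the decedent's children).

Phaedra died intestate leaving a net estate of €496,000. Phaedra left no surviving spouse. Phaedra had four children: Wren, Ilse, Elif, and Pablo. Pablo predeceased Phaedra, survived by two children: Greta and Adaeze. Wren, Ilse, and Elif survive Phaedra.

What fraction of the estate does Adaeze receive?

The entire €496,000 passes to the descendants.
That amount (€496,000) is divided into 4 shares of €124,000: Wren, Ilse, and Elif each take €124,000; Pablo's €124,000 share passes to Pablo's issue.
Pablo's share (€124,000) is divided into 2 shares of €62,000: Greta and Adaeze each take €62,000.

Adaeze receives 1/8 of the estate.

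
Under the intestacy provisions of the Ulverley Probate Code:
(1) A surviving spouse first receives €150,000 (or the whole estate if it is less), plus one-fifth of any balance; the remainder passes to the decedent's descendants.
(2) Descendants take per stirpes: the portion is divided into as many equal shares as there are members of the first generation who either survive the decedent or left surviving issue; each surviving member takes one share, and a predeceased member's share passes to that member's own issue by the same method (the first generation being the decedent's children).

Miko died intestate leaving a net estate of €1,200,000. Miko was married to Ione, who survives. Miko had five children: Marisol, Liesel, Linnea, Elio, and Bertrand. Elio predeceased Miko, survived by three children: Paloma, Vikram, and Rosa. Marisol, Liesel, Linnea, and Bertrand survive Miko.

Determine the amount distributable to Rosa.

Ione first takes €150,000, leaving a balance of €1,050,000. Ione then takes one-fifth of the balance (€210,000), for a total of €360,000. The remaining €840,000 passes to the descendants.
The descendants' portion (€840,000) is divided into 5 shares of €168,000: Marisol, Liesel, Linnea, and Bertrand each take €168,000; Elio's €168,000 share passes to Elio's issue.
Elio's share (€168,000) is divided into 3 shares of €56,000: Paloma, Vikram, and Rosa each take €56,000.

Rosa receives €56,000.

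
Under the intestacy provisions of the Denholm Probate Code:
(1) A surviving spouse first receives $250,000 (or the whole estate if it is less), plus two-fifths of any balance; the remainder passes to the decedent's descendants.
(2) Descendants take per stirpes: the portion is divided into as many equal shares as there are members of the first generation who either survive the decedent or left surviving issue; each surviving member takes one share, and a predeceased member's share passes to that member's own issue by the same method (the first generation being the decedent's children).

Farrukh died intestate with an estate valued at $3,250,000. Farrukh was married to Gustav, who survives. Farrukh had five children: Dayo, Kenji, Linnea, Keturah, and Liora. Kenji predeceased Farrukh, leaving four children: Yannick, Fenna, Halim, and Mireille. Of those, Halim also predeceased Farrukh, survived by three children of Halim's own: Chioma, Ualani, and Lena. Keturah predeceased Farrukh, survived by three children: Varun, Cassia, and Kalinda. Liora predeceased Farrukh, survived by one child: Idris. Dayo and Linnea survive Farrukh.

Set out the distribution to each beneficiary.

Gustav first takes $250,000, leaving a balance of $3,000,000. Gustav then takes two-fifths of the balance ($1,200,000), for a total of $1,450,000. The remaining $1,800,000 passes to the descendants.
The descendants' portion ($1,800,000) is divided into 5 shares of $360,000: Dayo and Linnea each take $360,000; Kenji's $360,000 share passes to Kenji's issue; Keturah's $360,000 share passes to Keturah's issue; Liora's $360,000 share passes to Liora's issue.
Kenji's share ($360,000) is divided into 4 shares of $90,000: Yannick, Fenna, and Mireille each take $90,000; Halim's $90,000 share passes to Halim's issue.
Halim's share ($90,000) is divided into 3 shares of $30,000: Chioma, Ualani, and Lena each take $30,000.
Keturah's share ($360,000) is divided into 3 shares of $120,000: Varun, Cassia, and Kalinda each take $120,000.
Liora's share ($360,000) passes entirely to Idris.

Gustav: $1,450,000; Dayo: $360,000; Yannick: $90,000; Fenna: $90,000; Chioma: $30,000; Ualani: $30,000; Lena: $30,000; Mireille: $90,000; Linnea: $360,000; Varun: $120,000; Cassia: $120,000; Kalinda: $120,000; Idris: $360,000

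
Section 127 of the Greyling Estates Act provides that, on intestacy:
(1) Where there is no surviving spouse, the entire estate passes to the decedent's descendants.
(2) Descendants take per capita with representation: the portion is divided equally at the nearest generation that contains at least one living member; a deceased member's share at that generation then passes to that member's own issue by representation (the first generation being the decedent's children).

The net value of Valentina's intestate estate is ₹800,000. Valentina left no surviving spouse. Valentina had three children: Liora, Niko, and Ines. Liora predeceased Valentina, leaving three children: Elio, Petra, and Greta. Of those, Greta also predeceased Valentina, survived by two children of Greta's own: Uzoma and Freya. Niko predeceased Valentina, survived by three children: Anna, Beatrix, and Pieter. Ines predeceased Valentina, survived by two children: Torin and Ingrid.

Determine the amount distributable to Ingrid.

Ingrid receives ₹100,000.

The entire ₹800,000 passes to the descendants.
No child survives, so the initial division is made at the grandchildren's generation.
That amount (₹800,000) is divided into 8 shares of ₹100,000: Elio, Petra, Anna, Beatrix, Pieter, Torin, and Ingrid each take ₹100,000; Greta's ₹100,000 share passes to Greta's issue.
Greta's share (₹100,000) is divided into 2 shares of ₹50,000: Uzoma and Freya each take ₹50,000.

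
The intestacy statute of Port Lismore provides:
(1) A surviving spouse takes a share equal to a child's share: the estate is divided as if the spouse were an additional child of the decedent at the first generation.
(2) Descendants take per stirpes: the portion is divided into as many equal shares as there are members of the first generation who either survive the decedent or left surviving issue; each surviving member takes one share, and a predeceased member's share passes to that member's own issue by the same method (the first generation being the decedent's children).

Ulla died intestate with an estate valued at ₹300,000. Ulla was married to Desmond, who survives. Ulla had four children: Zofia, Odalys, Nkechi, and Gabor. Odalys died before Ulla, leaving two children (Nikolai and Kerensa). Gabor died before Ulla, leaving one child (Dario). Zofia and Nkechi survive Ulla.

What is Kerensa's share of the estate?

Kerensa receives ₹30,000.

The spouse counts as an additional share at the children's level, so there are 5 primary shares of ₹60,000. Desmond takes one such share (₹60,000).
The children's combined portion (₹240,000) is divided into 4 shares of ₹60,000: Zofia and Nkechi each take ₹60,000; Odalys's ₹60,000 share passes to Odalys's issue; Gabor's ₹60,000 share passes to Gabor's issue.
Odalys's share (₹60,000) is divided into 2 shares of ₹30,000: Nikolai and Kerensa each take ₹30,000.
Gabor's share (₹60,000) passes entirely to Dario.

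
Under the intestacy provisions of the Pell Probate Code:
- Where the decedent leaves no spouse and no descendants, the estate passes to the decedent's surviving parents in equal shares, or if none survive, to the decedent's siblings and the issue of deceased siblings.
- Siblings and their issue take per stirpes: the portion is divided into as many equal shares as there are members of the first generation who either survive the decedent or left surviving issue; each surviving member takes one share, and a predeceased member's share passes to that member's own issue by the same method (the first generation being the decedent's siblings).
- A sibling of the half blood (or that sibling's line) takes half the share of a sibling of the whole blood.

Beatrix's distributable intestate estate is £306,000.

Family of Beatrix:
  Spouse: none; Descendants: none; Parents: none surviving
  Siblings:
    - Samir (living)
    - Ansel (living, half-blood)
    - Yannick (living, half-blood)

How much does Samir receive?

The entire £306,000 passes to the siblings and their issue.
Counting each half-blood sibling's line as half a unit, there are 2 units in £306,000, so one unit is £153,000. Whole-blood lines (Samir) take £153,000 each; half-blood lines (Ansel and Yannick) take £76,500 each.

Samir receives £153,000.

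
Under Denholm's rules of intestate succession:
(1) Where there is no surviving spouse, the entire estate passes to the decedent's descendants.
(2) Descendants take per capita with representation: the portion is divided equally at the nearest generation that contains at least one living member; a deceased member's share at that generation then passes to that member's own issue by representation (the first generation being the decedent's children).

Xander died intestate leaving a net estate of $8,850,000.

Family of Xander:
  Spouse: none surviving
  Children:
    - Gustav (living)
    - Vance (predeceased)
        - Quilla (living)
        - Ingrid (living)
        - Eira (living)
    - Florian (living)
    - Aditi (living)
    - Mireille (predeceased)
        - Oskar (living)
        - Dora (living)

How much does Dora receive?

The entire $8,850,000 passes to the descendants.
That amount ($8,850,000) is divided into 5 shares of $1,770,000: Gustav, Florian, and Aditi each take $1,770,000; Vance's $1,770,000 share passes to Vance's issue; Mireille's $1,770,000 share passes to Mireille's issue.
Vance's share ($1,770,000) is divided into 3 shares of $590,000: Quilla, Ingrid, and Eira each take $590,000.
Mireille's share ($1,770,000) is divided into 2 shares of $885,000: Oskar and Dora each take $885,000.

Dora receives $885,000.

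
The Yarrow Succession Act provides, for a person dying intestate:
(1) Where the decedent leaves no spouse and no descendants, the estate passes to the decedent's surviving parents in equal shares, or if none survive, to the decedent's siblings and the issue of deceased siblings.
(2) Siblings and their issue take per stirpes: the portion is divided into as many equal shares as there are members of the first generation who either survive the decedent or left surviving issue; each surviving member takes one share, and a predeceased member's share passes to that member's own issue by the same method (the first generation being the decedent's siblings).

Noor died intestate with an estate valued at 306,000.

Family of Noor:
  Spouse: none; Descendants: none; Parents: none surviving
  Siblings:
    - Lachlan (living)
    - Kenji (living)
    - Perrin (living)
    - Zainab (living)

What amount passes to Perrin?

The entire 306,000 passes to the siblings and their issue.
That amount (306,000) is divided into 4 shares of 76,500: Lachlan, Kenji, Perrin, and Zainab each take 76,500.

Perrin receives 76,500.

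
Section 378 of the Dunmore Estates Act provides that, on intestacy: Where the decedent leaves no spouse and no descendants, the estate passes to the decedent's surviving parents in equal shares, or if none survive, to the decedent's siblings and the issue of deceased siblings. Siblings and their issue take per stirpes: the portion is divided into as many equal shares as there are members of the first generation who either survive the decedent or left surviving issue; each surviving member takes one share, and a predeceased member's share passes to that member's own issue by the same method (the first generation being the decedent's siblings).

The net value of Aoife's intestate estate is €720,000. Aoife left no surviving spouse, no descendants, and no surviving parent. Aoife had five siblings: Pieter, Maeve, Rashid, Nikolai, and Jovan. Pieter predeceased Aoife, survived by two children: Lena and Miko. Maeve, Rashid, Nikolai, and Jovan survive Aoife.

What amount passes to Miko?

The entire €720,000 passes to the siblings and their issue.
That amount (€720,000) is divided into 5 shares of €144,000: Maeve, Rashid, Nikolai, and Jovan each take €144,000; Pieter's €144,000 share passes to Pieter's issue.
Pieter's share (€144,000) is divided into 2 shares of €72,000: Lena and Miko each take €72,000.

Miko receives €72,000.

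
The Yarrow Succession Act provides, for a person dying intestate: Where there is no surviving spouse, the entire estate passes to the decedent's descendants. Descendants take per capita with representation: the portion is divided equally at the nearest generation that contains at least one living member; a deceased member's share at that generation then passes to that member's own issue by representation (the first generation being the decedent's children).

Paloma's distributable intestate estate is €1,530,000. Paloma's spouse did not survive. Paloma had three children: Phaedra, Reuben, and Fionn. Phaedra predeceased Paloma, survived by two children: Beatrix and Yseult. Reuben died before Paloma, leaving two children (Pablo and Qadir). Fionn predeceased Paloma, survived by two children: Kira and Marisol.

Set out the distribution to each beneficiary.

The entire €1,530,000 passes to the descendants.
No child survives, so the initial division is made at the grandchildren's generation.
That amount (€1,530,000) is divided into 6 shares of €255,000: Beatrix, Yseult, Pablo, Qadir, Kira, and Marisol each take €255,000.

Beatrix: €255,000; Yseult: €255,000; Pablo: €255,000; Qadir: €255,000; Kira: €255,000; Marisol: €255,000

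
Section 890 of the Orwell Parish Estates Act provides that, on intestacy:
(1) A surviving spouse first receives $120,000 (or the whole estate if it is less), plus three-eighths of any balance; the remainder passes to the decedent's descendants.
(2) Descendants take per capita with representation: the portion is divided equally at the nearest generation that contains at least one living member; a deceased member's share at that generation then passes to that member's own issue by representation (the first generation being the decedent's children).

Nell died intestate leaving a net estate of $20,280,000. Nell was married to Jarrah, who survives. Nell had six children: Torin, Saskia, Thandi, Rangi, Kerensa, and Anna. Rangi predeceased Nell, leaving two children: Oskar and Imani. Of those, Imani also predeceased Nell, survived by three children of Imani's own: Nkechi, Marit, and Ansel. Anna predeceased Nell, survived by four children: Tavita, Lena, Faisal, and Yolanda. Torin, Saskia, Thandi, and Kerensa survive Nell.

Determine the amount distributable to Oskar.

Jarrah first takes $120,000, leaving a balance of $20,160,000. Jarrah then takes three-eighths of the balance ($7,560,000), for a total of $7,680,000. The remaining $12,600,000 passes to the descendants.
The descendants' portion ($12,600,000) is divided into 6 shares of $2,100,000: Torin, Saskia, Thandi, and Kerensa each take $2,100,000; Rangi's $2,100,000 share passes to Rangi's issue; Anna's $2,100,000 share passes to Anna's issue.
Rangi's share ($2,100,000) is divided into 2 shares of $1,050,000: Oskar takes $1,050,000; Imani's $1,050,000 share passes to Imani's issue.
Imani's share ($1,050,000) is divided into 3 shares of $350,000: Nkechi, Marit, and Ansel each take $350,000.
Anna's share ($2,100,000) is divided into 4 shares of $525,000: Tavita, Lena, Faisal, and Yolanda each take $525,000.

Oskar receives $1,050,000.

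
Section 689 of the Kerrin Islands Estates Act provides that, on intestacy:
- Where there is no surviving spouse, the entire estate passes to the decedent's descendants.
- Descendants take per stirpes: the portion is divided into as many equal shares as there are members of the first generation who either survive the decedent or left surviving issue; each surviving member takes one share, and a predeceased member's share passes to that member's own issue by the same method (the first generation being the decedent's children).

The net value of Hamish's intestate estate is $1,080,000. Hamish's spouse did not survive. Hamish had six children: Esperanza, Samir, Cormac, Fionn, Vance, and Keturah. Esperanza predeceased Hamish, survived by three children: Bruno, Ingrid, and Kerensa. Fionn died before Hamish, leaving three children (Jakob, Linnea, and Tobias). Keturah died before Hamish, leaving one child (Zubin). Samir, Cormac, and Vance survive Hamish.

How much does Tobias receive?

The entire $1,080,000 passes to the descendants.
That amount ($1,080,000) is divided into 6 shares of $180,000: Samir, Cormac, and Vance each take $180,000; Esperanza's $180,000 share passes to Esperanza's issue; Fionn's $180,000 share passes to Fionn's issue; Keturah's $180,000 share passes to Keturah's issue.
Esperanza's share ($180,000) is divided into 3 shares of $60,000: Bruno, Ingrid, and Kerensa each take $60,000.
Fionn's share ($180,000) is divided into 3 shares of $60,000: Jakob, Linnea, and Tobias each take $60,000.
Keturah's share ($180,000) passes entirely to Zubin.

Tobias receives $60,000.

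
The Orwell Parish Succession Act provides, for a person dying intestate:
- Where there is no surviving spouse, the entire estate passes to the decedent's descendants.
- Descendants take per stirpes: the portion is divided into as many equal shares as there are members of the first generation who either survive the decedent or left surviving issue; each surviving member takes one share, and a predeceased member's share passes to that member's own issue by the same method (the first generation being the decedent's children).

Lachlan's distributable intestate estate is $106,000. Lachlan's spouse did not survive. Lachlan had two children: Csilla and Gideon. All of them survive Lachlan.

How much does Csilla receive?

The entire $106,000 passes to the descendants.
That amount ($106,000) is divided into 2 shares of $53,000: Csilla and Gideon each take $53,000.

Csilla receives $53,000.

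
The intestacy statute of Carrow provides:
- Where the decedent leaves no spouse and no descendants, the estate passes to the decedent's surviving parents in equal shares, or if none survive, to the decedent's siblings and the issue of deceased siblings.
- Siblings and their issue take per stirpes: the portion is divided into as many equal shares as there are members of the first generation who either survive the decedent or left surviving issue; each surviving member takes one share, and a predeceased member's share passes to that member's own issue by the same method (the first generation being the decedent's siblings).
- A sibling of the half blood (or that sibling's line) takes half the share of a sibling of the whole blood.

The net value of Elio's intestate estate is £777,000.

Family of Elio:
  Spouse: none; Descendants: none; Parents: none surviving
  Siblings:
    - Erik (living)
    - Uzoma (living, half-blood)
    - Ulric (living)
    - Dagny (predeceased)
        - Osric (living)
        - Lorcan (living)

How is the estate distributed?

Erik: £222,000; Uzoma: £111,000; Ulric: £222,000; Osric: £111,000; Lorcan: £111,000

The entire £777,000 passes to the siblings and their issue.
Counting each half-blood sibling's line as half a unit, there are 7/2 units in £777,000, so one unit is £222,000. Whole-blood lines (Erik, Ulric, and Dagny) take £222,000 each; half-blood lines (Uzoma) take £111,000 each.
Dagny's share (£222,000) is divided into 2 shares of £111,000: Osric and Lorcan each take £111,000.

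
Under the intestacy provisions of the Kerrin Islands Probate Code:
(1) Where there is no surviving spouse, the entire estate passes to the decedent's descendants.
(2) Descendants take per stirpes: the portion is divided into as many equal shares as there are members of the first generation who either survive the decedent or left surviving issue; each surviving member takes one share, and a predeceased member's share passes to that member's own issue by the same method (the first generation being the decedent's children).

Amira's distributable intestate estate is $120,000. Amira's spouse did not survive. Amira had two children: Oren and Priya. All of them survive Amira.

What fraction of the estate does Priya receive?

The entire $120,000 passes to the descendants.
That amount ($120,000) is divided into 2 shares of $60,000: Oren and Priya each take $60,000.

Priya receives 1/2 of the estate.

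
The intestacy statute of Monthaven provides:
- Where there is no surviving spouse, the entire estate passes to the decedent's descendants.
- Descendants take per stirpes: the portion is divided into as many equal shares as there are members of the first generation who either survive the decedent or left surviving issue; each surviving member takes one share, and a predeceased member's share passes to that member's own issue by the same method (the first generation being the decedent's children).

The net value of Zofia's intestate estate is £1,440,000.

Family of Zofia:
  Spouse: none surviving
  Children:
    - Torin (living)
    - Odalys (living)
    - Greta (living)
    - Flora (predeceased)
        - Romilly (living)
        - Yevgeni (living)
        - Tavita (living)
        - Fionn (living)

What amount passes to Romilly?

Romilly receives £90,000.

The entire £1,440,000 passes to the descendants.
That amount (£1,440,000) is divided into 4 shares of £360,000: Torin, Odalys, and Greta each take £360,000; Flora's £360,000 share passes to Flora's issue.
Flora's share (£360,000) is divided into 4 shares of £90,000: Romilly, Yevgeni, Tavita, and Fionn each take £90,000.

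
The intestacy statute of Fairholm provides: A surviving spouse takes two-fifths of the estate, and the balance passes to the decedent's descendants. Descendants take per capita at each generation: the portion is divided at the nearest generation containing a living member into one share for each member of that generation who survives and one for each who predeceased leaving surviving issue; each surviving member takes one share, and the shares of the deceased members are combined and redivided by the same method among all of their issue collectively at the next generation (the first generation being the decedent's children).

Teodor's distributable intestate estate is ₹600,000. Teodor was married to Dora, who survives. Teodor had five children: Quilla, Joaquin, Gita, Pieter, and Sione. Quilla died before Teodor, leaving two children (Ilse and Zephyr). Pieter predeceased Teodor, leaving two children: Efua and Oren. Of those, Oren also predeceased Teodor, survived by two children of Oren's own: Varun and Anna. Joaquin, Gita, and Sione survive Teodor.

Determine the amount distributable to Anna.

Anna receives ₹18,000.

Dora takes two-fifths of ₹600,000 = ₹240,000. The remaining ₹360,000 passes to the descendants.
The descendants' portion (₹360,000) is divided at the children's generation into 5 shares of ₹72,000. Joaquin, Gita, and Sione each take ₹72,000. The 2 shares of the deceased (Quilla and Pieter) are combined into a pool of ₹144,000.
That pool (₹144,000) is divided at the grandchildren's generation into 4 shares of ₹36,000. Ilse, Zephyr, and Efua each take ₹36,000. The remaining share for the deceased Oren (₹36,000) is carried to the next generation.
That pool (₹36,000) is divided at the great-grandchildren's generation equally among Varun and Anna: ₹18,000 each.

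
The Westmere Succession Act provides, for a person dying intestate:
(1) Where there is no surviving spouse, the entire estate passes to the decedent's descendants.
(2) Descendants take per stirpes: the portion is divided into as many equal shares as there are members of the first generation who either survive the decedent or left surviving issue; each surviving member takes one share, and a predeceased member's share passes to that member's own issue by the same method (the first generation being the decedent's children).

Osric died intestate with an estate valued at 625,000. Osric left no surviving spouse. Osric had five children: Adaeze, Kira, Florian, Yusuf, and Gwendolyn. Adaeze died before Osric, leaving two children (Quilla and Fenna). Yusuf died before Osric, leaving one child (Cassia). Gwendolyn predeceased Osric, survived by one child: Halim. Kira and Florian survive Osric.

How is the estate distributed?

Quilla: 62,500; Fenna: 62,500; Kira: 125,000; Florian: 125,000; Cassia: 125,000; Halim: 125,000

The entire 625,000 passes to the descendants.
That amount (625,000) is divided into 5 shares of 125,000: Kira and Florian each take 125,000; Adaeze's 125,000 share passes to Adaeze's issue; Yusuf's 125,000 share passes to Yusuf's issue; Gwendolyn's 125,000 share passes to Gwendolyn's issue.
Adaeze's share (125,000) is divided into 2 shares of 62,500: Quilla and Fenna each take 62,500.
Yusuf's share (125,000) passes entirely to Cassia.
Gwendolyn's share (125,000) passes entirely to Halim.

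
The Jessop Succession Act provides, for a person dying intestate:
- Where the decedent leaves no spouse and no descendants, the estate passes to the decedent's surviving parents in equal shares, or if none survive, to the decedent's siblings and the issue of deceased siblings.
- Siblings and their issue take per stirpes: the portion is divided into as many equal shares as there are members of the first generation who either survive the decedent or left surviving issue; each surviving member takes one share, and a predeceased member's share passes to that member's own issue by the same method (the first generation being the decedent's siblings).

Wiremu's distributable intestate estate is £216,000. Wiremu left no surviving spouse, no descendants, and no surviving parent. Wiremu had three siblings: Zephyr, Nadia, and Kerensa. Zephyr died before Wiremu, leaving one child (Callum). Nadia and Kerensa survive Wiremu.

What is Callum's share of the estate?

Callum receives £72,000.

The entire £216,000 passes to the siblings and their issue.
That amount (£216,000) is divided into 3 shares of £72,000: Nadia and Kerensa each take £72,000; Zephyr's £72,000 share passes to Zephyr's issue.
Zephyr's share (£72,000) passes entirely to Callum.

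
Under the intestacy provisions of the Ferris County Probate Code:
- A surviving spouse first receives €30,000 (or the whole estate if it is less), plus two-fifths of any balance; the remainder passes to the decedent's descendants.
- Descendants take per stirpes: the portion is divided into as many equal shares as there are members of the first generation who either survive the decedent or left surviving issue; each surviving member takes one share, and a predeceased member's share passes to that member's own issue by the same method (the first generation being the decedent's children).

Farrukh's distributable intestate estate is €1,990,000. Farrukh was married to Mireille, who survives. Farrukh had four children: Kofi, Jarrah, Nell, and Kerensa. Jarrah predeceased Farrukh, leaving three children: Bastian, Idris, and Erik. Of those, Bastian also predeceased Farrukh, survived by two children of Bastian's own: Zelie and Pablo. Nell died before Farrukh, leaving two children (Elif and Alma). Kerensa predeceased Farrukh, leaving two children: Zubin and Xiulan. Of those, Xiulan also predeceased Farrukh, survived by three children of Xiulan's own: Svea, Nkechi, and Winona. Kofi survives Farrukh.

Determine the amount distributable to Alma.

Alma receives €147,000.

Mireille first takes €30,000, leaving a balance of €1,960,000. Mireille then takes two-fifths of the balance (€784,000), for a total of €814,000. The remaining €1,176,000 passes to the descendants.
The descendants' portion (€1,176,000) is divided into 4 shares of €294,000: Kofi takes €294,000; Jarrah's €294,000 share passes to Jarrah's issue; Nell's €294,000 share passes to Nell's issue; Kerensa's €294,000 share passes to Kerensa's issue.
Jarrah's share (€294,000) is divided into 3 shares of €98,000: Idris and Erik each take €98,000; Bastian's €98,000 share passes to Bastian's issue.
Bastian's share (€98,000) is divided into 2 shares of €49,000: Zelie and Pablo each take €49,000.
Nell's share (€294,000) is divided into 2 shares of €147,000: Elif and Alma each take €147,000.
Kerensa's share (€294,000) is divided into 2 shares of €147,000: Zubin takes €147,000; Xiulan's €147,000 share passes to Xiulan's issue.
Xiulan's share (€147,000) is divided into 3 shares of €49,000: Svea, Nkechi, and Winona each take €49,000.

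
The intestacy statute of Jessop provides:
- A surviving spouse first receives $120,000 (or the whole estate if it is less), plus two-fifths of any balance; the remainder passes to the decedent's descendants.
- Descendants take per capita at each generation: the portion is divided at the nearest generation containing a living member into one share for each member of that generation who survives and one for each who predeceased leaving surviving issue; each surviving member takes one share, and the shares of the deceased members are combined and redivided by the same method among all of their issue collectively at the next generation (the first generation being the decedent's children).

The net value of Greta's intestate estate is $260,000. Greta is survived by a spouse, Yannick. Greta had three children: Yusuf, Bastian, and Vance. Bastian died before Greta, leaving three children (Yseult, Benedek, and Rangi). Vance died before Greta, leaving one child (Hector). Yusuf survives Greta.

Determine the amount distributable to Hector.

Hector receives $14,000.

Yannick first takes $120,000, leaving a balance of $140,000. Yannick then takes two-fifths of the balance ($56,000), for a total of $176,000. The remaining $84,000 passes to the descendants.
The descendants' portion ($84,000) is divided at the children's generation into 3 shares of $28,000. Yusuf takes $28,000. The 2 shares of the deceased (Bastian and Vance) are combined into a pool of $56,000.
That pool ($56,000) is divided at the grandchildren's generation equally among Yseult, Benedek, Rangi, and Hector: $14,000 each.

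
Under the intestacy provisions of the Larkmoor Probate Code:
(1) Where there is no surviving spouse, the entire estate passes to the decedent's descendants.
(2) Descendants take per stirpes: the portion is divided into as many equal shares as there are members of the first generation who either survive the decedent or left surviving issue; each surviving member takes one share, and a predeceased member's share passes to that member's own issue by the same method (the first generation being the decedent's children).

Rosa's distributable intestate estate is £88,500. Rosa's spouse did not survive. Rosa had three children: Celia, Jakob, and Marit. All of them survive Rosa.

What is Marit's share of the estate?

Marit receives £29,500.

The entire £88,500 passes to the descendants.
That amount (£88,500) is divided into 3 shares of £29,500: Celia, Jakob, and Marit each take £29,500.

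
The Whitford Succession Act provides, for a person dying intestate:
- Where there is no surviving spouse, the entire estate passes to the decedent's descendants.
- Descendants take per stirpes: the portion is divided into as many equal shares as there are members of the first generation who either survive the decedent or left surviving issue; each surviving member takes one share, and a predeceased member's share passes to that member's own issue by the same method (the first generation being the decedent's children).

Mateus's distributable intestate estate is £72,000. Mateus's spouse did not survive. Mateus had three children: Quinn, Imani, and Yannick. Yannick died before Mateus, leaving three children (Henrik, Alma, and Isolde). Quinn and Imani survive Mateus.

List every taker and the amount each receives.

Quinn: £24,000; Imani: £24,000; Henrik: £8,000; Alma: £8,000; Isolde: £8,000

The entire £72,000 passes to the descendants.
That amount (£72,000) is divided into 3 shares of £24,000: Quinn and Imani each take £24,000; Yannick's £24,000 share passes to Yannick's issue.
Yannick's share (£24,000) is divided into 3 shares of £8,000: Henrik, Alma, and Isolde each take £8,000.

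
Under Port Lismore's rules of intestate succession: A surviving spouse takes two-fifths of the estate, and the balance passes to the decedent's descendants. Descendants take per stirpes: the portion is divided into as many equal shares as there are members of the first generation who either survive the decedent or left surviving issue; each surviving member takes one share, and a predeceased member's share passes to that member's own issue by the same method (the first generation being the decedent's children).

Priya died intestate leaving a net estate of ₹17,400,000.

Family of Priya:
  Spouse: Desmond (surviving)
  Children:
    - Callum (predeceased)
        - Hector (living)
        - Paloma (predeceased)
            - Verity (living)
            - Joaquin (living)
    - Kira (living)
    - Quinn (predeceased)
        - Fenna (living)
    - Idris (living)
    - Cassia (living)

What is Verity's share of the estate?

Desmond takes two-fifths of ₹17,400,000 = ₹6,960,000. The remaining ₹10,440,000 passes to the descendants.
The descendants' portion (₹10,440,000) is divided into 5 shares of ₹2,088,000: Kira, Idris, and Cassia each take ₹2,088,000; Callum's ₹2,088,000 share passes to Callum's issue; Quinn's ₹2,088,000 share passes to Quinn's issue.
Callum's share (₹2,088,000) is divided into 2 shares of ₹1,044,000: Hector takes ₹1,044,000; Paloma's ₹1,044,000 share passes to Paloma's issue.
Paloma's share (₹1,044,000) is divided into 2 shares of ₹522,000: Verity and Joaquin each take ₹522,000.
Quinn's share (₹2,088,000) passes entirely to Fenna.

Verity receives ₹522,000.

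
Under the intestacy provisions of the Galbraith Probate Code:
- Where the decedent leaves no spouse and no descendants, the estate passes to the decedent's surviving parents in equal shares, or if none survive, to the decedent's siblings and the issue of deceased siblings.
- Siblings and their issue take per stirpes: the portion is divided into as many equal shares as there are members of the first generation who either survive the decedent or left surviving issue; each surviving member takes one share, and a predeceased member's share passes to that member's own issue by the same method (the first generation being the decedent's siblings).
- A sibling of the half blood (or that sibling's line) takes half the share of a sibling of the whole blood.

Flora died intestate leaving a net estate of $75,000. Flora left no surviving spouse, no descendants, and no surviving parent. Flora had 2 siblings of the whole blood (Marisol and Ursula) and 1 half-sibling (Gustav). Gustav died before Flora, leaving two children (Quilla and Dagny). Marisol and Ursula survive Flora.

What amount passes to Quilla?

The entire $75,000 passes to the siblings and their issue.
Counting each half-blood sibling's line as half a unit, there are 5/2 units in $75,000, so one unit is $30,000. Whole-blood lines (Marisol and Ursula) take $30,000 each; half-blood lines (Gustav) take $15,000 each.
Gustav's share ($15,000) is divided into 2 shares of $7,500: Quilla and Dagny each take $7,500.

Quilla receives $7,500.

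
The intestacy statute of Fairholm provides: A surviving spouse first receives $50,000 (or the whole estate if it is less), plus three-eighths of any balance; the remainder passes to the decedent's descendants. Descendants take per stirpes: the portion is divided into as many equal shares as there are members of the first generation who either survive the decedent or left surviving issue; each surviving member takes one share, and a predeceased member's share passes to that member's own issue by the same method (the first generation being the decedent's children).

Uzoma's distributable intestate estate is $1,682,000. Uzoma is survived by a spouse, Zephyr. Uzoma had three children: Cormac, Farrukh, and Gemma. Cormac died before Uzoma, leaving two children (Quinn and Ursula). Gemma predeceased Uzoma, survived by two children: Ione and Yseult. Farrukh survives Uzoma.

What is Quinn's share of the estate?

Quinn receives $170,000.

Zephyr first takes $50,000, leaving a balance of $1,632,000. Zephyr then takes three-eighths of the balance ($612,000), for a total of $662,000. The remaining $1,020,000 passes to the descendants.
The descendants' portion ($1,020,000) is divided into 3 shares of $340,000: Farrukh takes $340,000; Cormac's $340,000 share passes to Cormac's issue; Gemma's $340,000 share passes to Gemma's issue.
Cormac's share ($340,000) is divided into 2 shares of $170,000: Quinn and Ursula each take $170,000.
Gemma's share ($340,000) is divided into 2 shares of $170,000: Ione and Yseult each take $170,000.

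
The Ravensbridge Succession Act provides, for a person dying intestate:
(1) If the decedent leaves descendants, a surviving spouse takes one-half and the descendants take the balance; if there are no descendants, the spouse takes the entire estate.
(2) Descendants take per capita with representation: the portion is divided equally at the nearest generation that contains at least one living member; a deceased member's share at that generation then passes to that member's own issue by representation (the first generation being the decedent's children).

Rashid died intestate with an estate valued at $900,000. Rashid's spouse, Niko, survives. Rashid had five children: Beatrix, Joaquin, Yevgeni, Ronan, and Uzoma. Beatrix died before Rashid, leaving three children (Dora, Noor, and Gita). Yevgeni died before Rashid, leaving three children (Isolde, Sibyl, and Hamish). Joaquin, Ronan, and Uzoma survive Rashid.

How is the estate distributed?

Niko: $450,000; Dora: $30,000; Noor: $30,000; Gita: $30,000; Joaquin: $90,000; Isolde: $30,000; Sibyl: $30,000; Hamish: $30,000; Ronan: $90,000; Uzoma: $90,000

Niko takes one-half of $900,000 = $450,000. The remaining $450,000 passes to the descendants.
The descendants' portion ($450,000) is divided into 5 shares of $90,000: Joaquin, Ronan, and Uzoma each take $90,000; Beatrix's $90,000 share passes to Beatrix's issue; Yevgeni's $90,000 share passes to Yevgeni's issue.
Beatrix's share ($90,000) is divided into 3 shares of $30,000: Dora, Noor, and Gita each take $30,000.
Yevgeni's share ($90,000) is divided into 3 shares of $30,000: Isolde, Sibyl, and Hamish each take $30,000.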